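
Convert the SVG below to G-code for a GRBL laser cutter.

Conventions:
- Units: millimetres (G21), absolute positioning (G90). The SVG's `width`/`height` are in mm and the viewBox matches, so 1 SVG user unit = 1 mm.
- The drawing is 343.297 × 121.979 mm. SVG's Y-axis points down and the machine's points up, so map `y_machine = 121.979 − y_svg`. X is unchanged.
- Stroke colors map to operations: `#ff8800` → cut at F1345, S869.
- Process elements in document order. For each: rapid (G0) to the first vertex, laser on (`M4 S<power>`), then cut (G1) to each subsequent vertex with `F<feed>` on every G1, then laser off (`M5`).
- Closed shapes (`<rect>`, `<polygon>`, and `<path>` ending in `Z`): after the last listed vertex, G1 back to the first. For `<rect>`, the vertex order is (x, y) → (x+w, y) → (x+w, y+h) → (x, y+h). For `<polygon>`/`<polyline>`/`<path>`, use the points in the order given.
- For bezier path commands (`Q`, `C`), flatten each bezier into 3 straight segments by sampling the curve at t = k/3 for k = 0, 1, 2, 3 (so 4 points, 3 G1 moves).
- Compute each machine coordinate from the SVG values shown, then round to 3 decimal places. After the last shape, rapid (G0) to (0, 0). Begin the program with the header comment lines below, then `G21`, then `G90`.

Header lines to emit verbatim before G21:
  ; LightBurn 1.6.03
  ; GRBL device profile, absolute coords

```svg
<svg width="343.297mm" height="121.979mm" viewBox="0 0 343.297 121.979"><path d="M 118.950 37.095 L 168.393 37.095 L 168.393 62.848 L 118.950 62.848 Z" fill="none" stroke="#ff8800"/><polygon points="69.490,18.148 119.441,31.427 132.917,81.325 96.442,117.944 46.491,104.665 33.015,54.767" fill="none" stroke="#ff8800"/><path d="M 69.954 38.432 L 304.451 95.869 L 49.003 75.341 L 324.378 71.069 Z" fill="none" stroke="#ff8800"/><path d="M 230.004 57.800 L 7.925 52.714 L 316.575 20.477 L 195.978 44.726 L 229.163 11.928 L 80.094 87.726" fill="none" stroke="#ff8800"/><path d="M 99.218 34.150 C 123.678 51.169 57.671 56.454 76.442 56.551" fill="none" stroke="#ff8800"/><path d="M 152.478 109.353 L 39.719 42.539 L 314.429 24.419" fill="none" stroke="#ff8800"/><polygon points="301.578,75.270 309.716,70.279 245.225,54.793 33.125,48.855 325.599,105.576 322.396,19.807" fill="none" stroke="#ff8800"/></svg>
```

viewBox `0 0 343.297 121.979` with mm width/height → 1 unit = 1 mm. Flip: y_m = 121.979 − y_svg.

**Shape 1** — `<path>` rectangle, stroke `#ff8800` → cut (S869, F1345). Machine vertices: (118.950,84.884) → (168.393,84.884) → (168.393,59.131) → (118.950,59.131) → (118.950,84.884). Closed: final G1 returns to the first vertex.

**Shape 2** — `<polygon>` regular polygon, stroke `#ff8800` → cut (S869, F1345). Machine vertices: (69.490,103.831) → (119.441,90.552) → (132.917,40.654) → (96.442,4.035) → (46.491,17.314) → (33.015,67.212) → (69.490,103.831). Closed: final G1 returns to the first vertex.

**Shape 3** — `<path>` closed polygon, stroke `#ff8800` → cut (S869, F1345). Machine vertices: (69.954,83.547) → (304.451,26.110) → (49.003,46.638) → (324.378,50.910) → (69.954,83.547). Closed: final G1 returns to the first vertex.

**Shape 4** — `<path>` open polyline, stroke `#ff8800` → cut (S869, F1345). Machine vertices: (230.004,64.179) → (7.925,69.265) → (316.575,101.502) → (195.978,77.253) → (229.163,110.051) → (80.094,34.253). Open path.

**Shape 5** — `<path>` cubic bezier, stroke `#ff8800` → cut (S869, F1345). Control points (SVG): P0=(99.218,34.150), P1=(123.678,51.169), P2=(57.671,56.454), P3=(76.442,56.551); sampled at t=k/3. Machine vertices: (99.218,87.829) → (100.013,74.479) → (79.440,67.497) → (76.442,65.428). Open path.

**Shape 6** — `<path>` open polyline, stroke `#ff8800` → cut (S869, F1345). Machine vertices: (152.478,12.626) → (39.719,79.440) → (314.429,97.560). Open path.

**Shape 7** — `<polygon>` closed polygon, stroke `#ff8800` → cut (S869, F1345). Machine vertices: (301.578,46.709) → (309.716,51.700) → (245.225,67.186) → (33.125,73.124) → (325.599,16.403) → (322.396,102.172) → (301.578,46.709). Closed: final G1 returns to the first vertex.

; LightBurn 1.6.03
; GRBL device profile, absolute coords
G21
G90
G0 X118.950 Y84.884
M4 S869
G1 X168.393 Y84.884 F1345
G1 X168.393 Y59.131 F1345
G1 X118.950 Y59.131 F1345
G1 X118.950 Y84.884 F1345
M5
G0 X69.490 Y103.831
M4 S869
G1 X119.441 Y90.552 F1345
G1 X132.917 Y40.654 F1345
G1 X96.442 Y4.035 F1345
G1 X46.491 Y17.314 F1345
G1 X33.015 Y67.212 F1345
G1 X69.490 Y103.831 F1345
M5
G0 X69.954 Y83.547
M4 S869
G1 X304.451 Y26.110 F1345
G1 X49.003 Y46.638 F1345
G1 X324.378 Y50.910 F1345
G1 X69.954 Y83.547 F1345
M5
G0 X230.004 Y64.179
M4 S869
G1 X7.925 Y69.265 F1345
G1 X316.575 Y101.502 F1345
G1 X195.978 Y77.253 F1345
G1 X229.163 Y110.051 F1345
G1 X80.094 Y34.253 F1345
M5
G0 X99.218 Y87.829
M4 S869
G1 X100.013 Y74.479 F1345
G1 X79.440 Y67.497 F1345
G1 X76.442 Y65.428 F1345
M5
G0 X152.478 Y12.626
M4 S869
G1 X39.719 Y79.440 F1345
G1 X314.429 Y97.560 F1345
M5
G0 X301.578 Y46.709
M4 S869
G1 X309.716 Y51.700 F1345
G1 X245.225 Y67.186 F1345
G1 X33.125 Y73.124 F1345
G1 X325.599 Y16.403 F1345
G1 X322.396 Y102.172 F1345
G1 X301.578 Y46.709 F1345
M5
G0 X0.000 Y0.000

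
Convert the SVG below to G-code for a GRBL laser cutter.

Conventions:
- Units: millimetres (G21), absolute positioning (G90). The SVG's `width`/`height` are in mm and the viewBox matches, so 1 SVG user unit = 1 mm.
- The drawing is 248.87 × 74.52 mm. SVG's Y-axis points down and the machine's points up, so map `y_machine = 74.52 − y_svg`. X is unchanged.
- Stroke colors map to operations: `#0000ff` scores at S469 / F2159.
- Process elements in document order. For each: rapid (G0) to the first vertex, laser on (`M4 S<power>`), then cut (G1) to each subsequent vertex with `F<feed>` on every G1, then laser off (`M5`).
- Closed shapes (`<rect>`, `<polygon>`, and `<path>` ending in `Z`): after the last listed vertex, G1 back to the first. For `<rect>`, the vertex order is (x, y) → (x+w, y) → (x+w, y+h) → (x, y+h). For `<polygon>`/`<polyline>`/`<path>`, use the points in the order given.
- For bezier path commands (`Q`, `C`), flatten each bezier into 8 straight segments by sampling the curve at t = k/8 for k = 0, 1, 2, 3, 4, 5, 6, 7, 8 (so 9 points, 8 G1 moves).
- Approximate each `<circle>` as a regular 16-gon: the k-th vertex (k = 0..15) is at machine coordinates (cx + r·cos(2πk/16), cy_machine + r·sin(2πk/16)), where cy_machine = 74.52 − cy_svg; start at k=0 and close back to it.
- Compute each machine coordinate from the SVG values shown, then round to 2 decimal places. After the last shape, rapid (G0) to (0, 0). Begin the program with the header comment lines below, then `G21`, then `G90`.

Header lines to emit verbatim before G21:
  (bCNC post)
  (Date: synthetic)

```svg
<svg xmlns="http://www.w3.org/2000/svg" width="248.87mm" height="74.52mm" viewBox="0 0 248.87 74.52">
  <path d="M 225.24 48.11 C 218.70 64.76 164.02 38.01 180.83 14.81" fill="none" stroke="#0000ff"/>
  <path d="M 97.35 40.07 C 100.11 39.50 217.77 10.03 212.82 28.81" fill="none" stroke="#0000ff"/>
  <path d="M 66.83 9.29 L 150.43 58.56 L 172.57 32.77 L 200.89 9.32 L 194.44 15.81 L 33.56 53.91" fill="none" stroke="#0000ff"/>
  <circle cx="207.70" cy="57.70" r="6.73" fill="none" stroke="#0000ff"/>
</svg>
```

(bCNC post)
(Date: synthetic)
G21
G90
G0 X225.24 Y26.41
M4 S469
G1 X220.76 Y22.11 F2159
G1 X213.18 Y21.33 F2159
G1 X203.88 Y23.51 F2159
G1 X194.28 Y28.12 F2159
G1 X185.77 Y34.59 F2159
G1 X179.76 Y42.38 F2159
G1 X177.64 Y50.94 F2159
G1 X180.83 Y59.71 F2159
M5
G0 X97.35 Y34.45
M4 S469
G1 X103.31 Y35.87 F2159
G1 X117.25 Y39.09 F2159
G1 X136.40 Y43.21 F2159
G1 X157.98 Y47.34 F2159
G1 X179.19 Y50.55 F2159
G1 X197.25 Y51.95 F2159
G1 X209.39 Y50.64 F2159
G1 X212.82 Y45.71 F2159
M5
G0 X66.83 Y65.23
M4 S469
G1 X150.43 Y15.96 F2159
G1 X172.57 Y41.75 F2159
G1 X200.89 Y65.20 F2159
G1 X194.44 Y58.71 F2159
G1 X33.56 Y20.61 F2159
M5
G0 X214.43 Y16.82
M4 S469
G1 X213.92 Y19.40 F2159
G1 X212.46 Y21.58 F2159
G1 X210.28 Y23.04 F2159
G1 X207.70 Y23.55 F2159
G1 X205.12 Y23.04 F2159
G1 X202.94 Y21.58 F2159
G1 X201.48 Y19.40 F2159
G1 X200.97 Y16.82 F2159
G1 X201.48 Y14.24 F2159
G1 X202.94 Y12.06 F2159
G1 X205.12 Y10.60 F2159
G1 X207.70 Y10.09 F2159
G1 X210.28 Y10.60 F2159
G1 X212.46 Y12.06 F2159
G1 X213.92 Y14.24 F2159
G1 X214.43 Y16.82 F2159
M5
G0 X0.00 Y0.00

Since the viewBox matches the mm dimensions, user units are millimetres directly. The only transform is the Y-flip y_m = 74.52 − y_svg.

Shape 1 is a cubic bezier drawn with `<path>`. Its stroke #0000ff means score at S469, F2159. After flipping Y the toolpath is (225.24,26.41) → (220.76,22.11) → (213.18,21.33) → (203.88,23.51) → (194.28,28.12) → (185.77,34.59) → (179.76,42.38) → (177.64,50.94) → (180.83,59.71).

Shape 2 is a cubic bezier drawn with `<path>`. Its stroke #0000ff means score at S469, F2159. After flipping Y the toolpath is (97.35,34.45) → (103.31,35.87) → (117.25,39.09) → (136.40,43.21) → (157.98,47.34) → (179.19,50.55) → (197.25,51.95) → (209.39,50.64) → (212.82,45.71).

Shape 3 is a open polyline drawn with `<path>`. Its stroke #0000ff means score at S469, F2159. After flipping Y the toolpath is (66.83,65.23) → (150.43,15.96) → (172.57,41.75) → (200.89,65.20) → (194.44,58.71) → (33.56,20.61).

Shape 4 is a circle drawn with `<circle>`. Its stroke #0000ff means score at S469, F2159. After flipping Y the toolpath is (214.43,16.82) → (213.92,19.40) → (212.46,21.58) → (210.28,23.04) → (207.70,23.55) → (205.12,23.04) → (202.94,21.58) → (201.48,19.40) → (200.97,16.82) → (201.48,14.24) → (202.94,12.06) → (205.12,10.60) → (207.70,10.09) → (210.28,10.60) → (212.46,12.06) → (213.92,14.24) → (214.43,16.82), returning to the start.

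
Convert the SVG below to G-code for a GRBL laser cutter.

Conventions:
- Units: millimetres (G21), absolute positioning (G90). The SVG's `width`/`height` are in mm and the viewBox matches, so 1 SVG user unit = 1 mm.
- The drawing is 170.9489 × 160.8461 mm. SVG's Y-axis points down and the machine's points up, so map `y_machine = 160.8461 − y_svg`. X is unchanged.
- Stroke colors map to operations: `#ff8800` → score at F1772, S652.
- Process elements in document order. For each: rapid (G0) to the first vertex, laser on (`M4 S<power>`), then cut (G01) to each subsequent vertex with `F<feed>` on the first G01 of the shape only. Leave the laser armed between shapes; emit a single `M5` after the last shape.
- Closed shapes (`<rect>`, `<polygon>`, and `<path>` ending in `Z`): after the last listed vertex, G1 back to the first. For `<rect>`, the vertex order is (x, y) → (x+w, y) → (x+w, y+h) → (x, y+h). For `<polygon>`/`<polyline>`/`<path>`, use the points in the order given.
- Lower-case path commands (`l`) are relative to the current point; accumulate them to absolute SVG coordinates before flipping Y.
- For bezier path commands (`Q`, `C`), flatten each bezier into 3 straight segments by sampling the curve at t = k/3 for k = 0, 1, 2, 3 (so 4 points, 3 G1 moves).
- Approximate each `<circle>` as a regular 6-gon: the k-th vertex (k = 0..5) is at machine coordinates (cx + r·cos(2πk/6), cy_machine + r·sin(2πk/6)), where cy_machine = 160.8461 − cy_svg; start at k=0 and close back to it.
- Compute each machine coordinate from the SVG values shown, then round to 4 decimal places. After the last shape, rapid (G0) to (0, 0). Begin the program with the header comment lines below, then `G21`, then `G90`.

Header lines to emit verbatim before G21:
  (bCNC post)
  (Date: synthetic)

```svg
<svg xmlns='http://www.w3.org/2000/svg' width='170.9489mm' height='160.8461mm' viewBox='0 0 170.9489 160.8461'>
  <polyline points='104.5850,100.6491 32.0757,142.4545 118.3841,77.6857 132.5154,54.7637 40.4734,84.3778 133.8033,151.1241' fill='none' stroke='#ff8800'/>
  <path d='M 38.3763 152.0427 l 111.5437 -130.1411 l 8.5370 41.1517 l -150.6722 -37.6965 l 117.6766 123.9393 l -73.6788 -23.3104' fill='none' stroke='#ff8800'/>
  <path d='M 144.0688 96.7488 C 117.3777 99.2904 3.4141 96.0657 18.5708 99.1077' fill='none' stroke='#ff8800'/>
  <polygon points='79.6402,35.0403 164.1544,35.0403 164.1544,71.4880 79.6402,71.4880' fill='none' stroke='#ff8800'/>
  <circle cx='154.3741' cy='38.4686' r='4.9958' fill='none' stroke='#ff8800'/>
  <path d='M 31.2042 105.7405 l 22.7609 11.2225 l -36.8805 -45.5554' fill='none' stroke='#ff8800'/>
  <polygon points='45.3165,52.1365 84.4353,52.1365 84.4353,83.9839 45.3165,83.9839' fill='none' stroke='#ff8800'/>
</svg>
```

(bCNC post)
(Date: synthetic)
G21
G90
G0 X104.5850 Y60.1970
M4 S652
G01 X32.0757 Y18.3916 F1772
G01 X118.3841 Y83.1604
G01 X132.5154 Y106.0824
G01 X40.4734 Y76.4683
G01 X133.8033 Y9.7220
G0 X38.3763 Y8.8034
M4 S652
G01 X149.9200 Y138.9445 F1772
G01 X158.4570 Y97.7928
G01 X7.7848 Y135.4893
G01 X125.4614 Y11.5500
G01 X51.7826 Y34.8604
G0 X144.0688 Y64.0973
M4 S652
G01 X96.3014 Y63.0321 F1772
G01 X38.4397 Y63.1372
G01 X18.5708 Y61.7384
G0 X79.6402 Y125.8058
M4 S652
G01 X164.1544 Y125.8058 F1772
G01 X164.1544 Y89.3581
G01 X79.6402 Y89.3581
G01 X79.6402 Y125.8058
G0 X159.3699 Y122.3775
M4 S652
G01 X156.8720 Y126.7040 F1772
G01 X151.8762 Y126.7040
G01 X149.3783 Y122.3775
G01 X151.8762 Y118.0510
G01 X156.8720 Y118.0510
G01 X159.3699 Y122.3775
G0 X31.2042 Y55.1056
M4 S652
G01 X53.9651 Y43.8831 F1772
G01 X17.0846 Y89.4385
G0 X45.3165 Y108.7096
M4 S652
G01 X84.4353 Y108.7096 F1772
G01 X84.4353 Y76.8622
G01 X45.3165 Y76.8622
G01 X45.3165 Y108.7096
M5
G0 X0.0000 Y0.0000

1 u = 1 mm; y_m = 160.8461 − y.

[1] `<polyline>` open polyline, #ff8800→score S652 F1772: (104.5850,60.1970) → (32.0757,18.3916) → (118.3841,83.1604) → (132.5154,106.0824) → (40.4734,76.4683) → (133.8033,9.7220)

[2] `<path>` open polyline, #ff8800→score S652 F1772: (38.3763,8.8034) → (149.9200,138.9445) → (158.4570,97.7928) → (7.7848,135.4893) → (125.4614,11.5500) → (51.7826,34.8604)

[3] `<path>` cubic bezier, #ff8800→score S652 F1772: (144.0688,64.0973) → (96.3014,63.0321) → (38.4397,63.1372) → (18.5708,61.7384)

[4] `<polygon>` rectangle, #ff8800→score S652 F1772: (79.6402,125.8058) → (164.1544,125.8058) → (164.1544,89.3581) → (79.6402,89.3581) → (79.6402,125.8058) (closed)

[5] `<circle>` circle, #ff8800→score S652 F1772: (159.3699,122.3775) → (156.8720,126.7040) → (151.8762,126.7040) → (149.3783,122.3775) → (151.8762,118.0510) → (156.8720,118.0510) → (159.3699,122.3775) (closed)

[6] `<path>` open polyline, #ff8800→score S652 F1772: (31.2042,55.1056) → (53.9651,43.8831) → (17.0846,89.4385)

[7] `<polygon>` rectangle, #ff8800→score S652 F1772: (45.3165,108.7096) → (84.4353,108.7096) → (84.4353,76.8622) → (45.3165,76.8622) → (45.3165,108.7096) (closed)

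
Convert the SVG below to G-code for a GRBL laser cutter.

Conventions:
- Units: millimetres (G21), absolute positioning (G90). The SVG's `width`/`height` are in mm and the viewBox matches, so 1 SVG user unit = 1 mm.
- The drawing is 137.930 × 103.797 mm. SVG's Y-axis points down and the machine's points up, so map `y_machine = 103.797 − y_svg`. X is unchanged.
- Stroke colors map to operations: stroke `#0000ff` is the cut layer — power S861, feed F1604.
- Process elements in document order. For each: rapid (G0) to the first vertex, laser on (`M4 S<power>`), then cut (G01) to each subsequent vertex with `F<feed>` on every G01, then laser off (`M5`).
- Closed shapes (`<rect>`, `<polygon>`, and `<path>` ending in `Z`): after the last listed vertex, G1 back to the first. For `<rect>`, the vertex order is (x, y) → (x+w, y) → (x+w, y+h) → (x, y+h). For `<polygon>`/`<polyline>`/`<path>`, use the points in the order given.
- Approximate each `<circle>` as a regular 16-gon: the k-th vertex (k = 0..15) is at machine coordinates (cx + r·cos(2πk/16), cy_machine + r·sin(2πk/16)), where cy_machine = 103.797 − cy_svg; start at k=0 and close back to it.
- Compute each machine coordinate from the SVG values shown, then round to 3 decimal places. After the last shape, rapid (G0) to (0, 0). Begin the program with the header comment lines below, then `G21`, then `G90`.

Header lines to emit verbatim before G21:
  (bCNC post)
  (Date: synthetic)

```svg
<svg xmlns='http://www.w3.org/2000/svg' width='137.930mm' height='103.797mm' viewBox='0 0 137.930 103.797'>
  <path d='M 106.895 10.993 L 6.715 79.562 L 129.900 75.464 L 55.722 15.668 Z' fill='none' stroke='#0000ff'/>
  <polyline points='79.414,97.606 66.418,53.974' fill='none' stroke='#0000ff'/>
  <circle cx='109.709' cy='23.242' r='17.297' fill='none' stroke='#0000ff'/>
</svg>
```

(bCNC post)
(Date: synthetic)
G21
G90
G0 X106.895 Y92.804
M4 S861
G01 X6.715 Y24.235 F1604
G01 X129.900 Y28.333 F1604
G01 X55.722 Y88.129 F1604
G01 X106.895 Y92.804 F1604
M5
G0 X79.414 Y6.191
M4 S861
G01 X66.418 Y49.823 F1604
M5
G0 X127.006 Y80.555
M4 S861
G01 X125.689 Y87.174 F1604
G01 X121.940 Y92.786 F1604
G01 X116.328 Y96.535 F1604
G01 X109.709 Y97.852 F1604
G01 X103.090 Y96.535 F1604
G01 X97.478 Y92.786 F1604
G01 X93.729 Y87.174 F1604
G01 X92.412 Y80.555 F1604
G01 X93.729 Y73.936 F1604
G01 X97.478 Y68.324 F1604
G01 X103.090 Y64.575 F1604
G01 X109.709 Y63.258 F1604
G01 X116.328 Y64.575 F1604
G01 X121.940 Y68.324 F1604
G01 X125.689 Y73.936 F1604
G01 X127.006 Y80.555 F1604
M5
G0 X0.000 Y0.000

1 u = 1 mm; y_m = 103.797 − y.

[1] `<path>` closed polygon, #0000ff→cut S861 F1604: (106.895,92.804) → (6.715,24.235) → (129.900,28.333) → (55.722,88.129) → (106.895,92.804) (closed)

[2] `<polyline>` line segment, #0000ff→cut S861 F1604: (79.414,6.191) → (66.418,49.823)

[3] `<circle>` circle, #0000ff→cut S861 F1604: (127.006,80.555) → (125.689,87.174) → (121.940,92.786) → (116.328,96.535) → (109.709,97.852) → (103.090,96.535) → (97.478,92.786) → (93.729,87.174) → (92.412,80.555) → (93.729,73.936) → (97.478,68.324) → (103.090,64.575) → (109.709,63.258) → (116.328,64.575) → (121.940,68.324) → (125.689,73.936) → (127.006,80.555) (closed)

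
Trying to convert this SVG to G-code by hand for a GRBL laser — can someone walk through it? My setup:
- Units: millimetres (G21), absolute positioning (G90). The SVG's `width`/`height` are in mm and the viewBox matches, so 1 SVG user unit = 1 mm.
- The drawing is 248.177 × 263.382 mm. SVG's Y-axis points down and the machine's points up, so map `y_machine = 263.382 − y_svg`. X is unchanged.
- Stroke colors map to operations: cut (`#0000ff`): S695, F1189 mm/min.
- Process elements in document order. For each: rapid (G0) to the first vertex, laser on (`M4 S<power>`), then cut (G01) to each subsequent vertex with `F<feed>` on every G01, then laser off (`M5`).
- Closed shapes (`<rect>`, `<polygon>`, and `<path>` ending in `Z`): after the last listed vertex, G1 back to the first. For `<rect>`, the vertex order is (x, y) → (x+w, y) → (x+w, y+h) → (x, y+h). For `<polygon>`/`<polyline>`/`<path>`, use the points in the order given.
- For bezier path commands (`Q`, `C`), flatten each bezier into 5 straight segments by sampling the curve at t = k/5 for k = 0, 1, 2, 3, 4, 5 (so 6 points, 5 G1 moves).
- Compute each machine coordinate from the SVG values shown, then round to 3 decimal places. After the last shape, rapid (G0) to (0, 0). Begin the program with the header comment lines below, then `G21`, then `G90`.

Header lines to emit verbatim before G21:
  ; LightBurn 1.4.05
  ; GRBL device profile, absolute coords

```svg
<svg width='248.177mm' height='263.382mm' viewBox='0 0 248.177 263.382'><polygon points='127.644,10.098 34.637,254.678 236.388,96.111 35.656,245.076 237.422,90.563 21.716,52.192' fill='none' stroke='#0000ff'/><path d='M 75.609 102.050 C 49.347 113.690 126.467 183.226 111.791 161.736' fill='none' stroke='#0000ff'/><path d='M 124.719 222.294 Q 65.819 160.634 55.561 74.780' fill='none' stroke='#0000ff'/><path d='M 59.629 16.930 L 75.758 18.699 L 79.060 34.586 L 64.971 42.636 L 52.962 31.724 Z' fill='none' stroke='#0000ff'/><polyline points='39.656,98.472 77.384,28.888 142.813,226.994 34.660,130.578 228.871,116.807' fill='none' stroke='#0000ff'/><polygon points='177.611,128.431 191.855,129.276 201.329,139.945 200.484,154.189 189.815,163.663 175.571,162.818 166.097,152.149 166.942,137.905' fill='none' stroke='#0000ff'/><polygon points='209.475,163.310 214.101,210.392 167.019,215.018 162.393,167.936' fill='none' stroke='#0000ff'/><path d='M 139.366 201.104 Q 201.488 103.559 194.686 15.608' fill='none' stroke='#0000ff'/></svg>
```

; LightBurn 1.4.05
; GRBL device profile, absolute coords
G21
G90
G0 X127.644 Y253.284
M4 S695
G01 X34.637 Y8.704 F1189
G01 X236.388 Y167.271 F1189
G01 X35.656 Y18.306 F1189
G01 X237.422 Y172.819 F1189
G01 X21.716 Y211.190 F1189
G01 X127.644 Y253.284 F1189
M5
G0 X75.609 Y161.332
M4 S695
G01 X70.696 Y148.592 F1189
G01 X81.227 Y129.105 F1189
G01 X97.832 Y110.019 F1189
G01 X111.143 Y98.484 F1189
G01 X111.791 Y101.646 F1189
M5
G0 X124.719 Y41.088
M4 S695
G01 X103.105 Y66.720 F1189
G01 X85.382 Y94.287 F1189
G01 X71.550 Y123.790 F1189
G01 X61.610 Y155.228 F1189
G01 X55.561 Y188.602 F1189
M5
G0 X59.629 Y246.452
M4 S695
G01 X75.758 Y244.683 F1189
G01 X79.060 Y228.796 F1189
G01 X64.971 Y220.746 F1189
G01 X52.962 Y231.658 F1189
G01 X59.629 Y246.452 F1189
M5
G0 X39.656 Y164.910
M4 S695
G01 X77.384 Y234.494 F1189
G01 X142.813 Y36.388 F1189
G01 X34.660 Y132.804 F1189
G01 X228.871 Y146.575 F1189
M5
G0 X177.611 Y134.951
M4 S695
G01 X191.855 Y134.106 F1189
G01 X201.329 Y123.437 F1189
G01 X200.484 Y109.193 F1189
G01 X189.815 Y99.719 F1189
G01 X175.571 Y100.564 F1189
G01 X166.097 Y111.233 F1189
G01 X166.942 Y125.477 F1189
G01 X177.611 Y134.951 F1189
M5
G0 X209.475 Y100.072
M4 S695
G01 X214.101 Y52.990 F1189
G01 X167.019 Y48.364 F1189
G01 X162.393 Y95.446 F1189
G01 X209.475 Y100.072 F1189
M5
G0 X139.366 Y62.278
M4 S695
G01 X161.458 Y100.912 F1189
G01 X178.036 Y138.779 F1189
G01 X189.100 Y175.878 F1189
G01 X194.650 Y212.210 F1189
G01 X194.686 Y247.774 F1189
M5
G0 X0.000 Y0.000

Since the viewBox matches the mm dimensions, user units are millimetres directly. The only transform is the Y-flip y_m = 263.382 − y_svg.

Shape 1 is a closed polygon drawn with `<polygon>`. Its stroke #0000ff means cut at S695, F1189. After flipping Y the toolpath is (127.644,253.284) → (34.637,8.704) → (236.388,167.271) → (35.656,18.306) → (237.422,172.819) → (21.716,211.190) → (127.644,253.284), returning to the start.

Shape 2 is a cubic bezier drawn with `<path>`. Its stroke #0000ff means cut at S695, F1189. After flipping Y the toolpath is (75.609,161.332) → (70.696,148.592) → (81.227,129.105) → (97.832,110.019) → (111.143,98.484) → (111.791,101.646).

Shape 3 is a quadratic bezier drawn with `<path>`. Its stroke #0000ff means cut at S695, F1189. After flipping Y the toolpath is (124.719,41.088) → (103.105,66.720) → (85.382,94.287) → (71.550,123.790) → (61.610,155.228) → (55.561,188.602).

Shape 4 is a regular polygon drawn with `<path>`. Its stroke #0000ff means cut at S695, F1189. After flipping Y the toolpath is (59.629,246.452) → (75.758,244.683) → (79.060,228.796) → (64.971,220.746) → (52.962,231.658) → (59.629,246.452), returning to the start.

Shape 5 is a open polyline drawn with `<polyline>`. Its stroke #0000ff means cut at S695, F1189. After flipping Y the toolpath is (39.656,164.910) → (77.384,234.494) → (142.813,36.388) → (34.660,132.804) → (228.871,146.575).

Shape 6 is a regular polygon drawn with `<polygon>`. Its stroke #0000ff means cut at S695, F1189. After flipping Y the toolpath is (177.611,134.951) → (191.855,134.106) → (201.329,123.437) → (200.484,109.193) → (189.815,99.719) → (175.571,100.564) → (166.097,111.233) → (166.942,125.477) → (177.611,134.951), returning to the start.

Shape 7 is a regular polygon drawn with `<polygon>`. Its stroke #0000ff means cut at S695, F1189. After flipping Y the toolpath is (209.475,100.072) → (214.101,52.990) → (167.019,48.364) → (162.393,95.446) → (209.475,100.072), returning to the start.

Shape 8 is a quadratic bezier drawn with `<path>`. Its stroke #0000ff means cut at S695, F1189. After flipping Y the toolpath is (139.366,62.278) → (161.458,100.912) → (178.036,138.779) → (189.100,175.878) → (194.650,212.210) → (194.686,247.774).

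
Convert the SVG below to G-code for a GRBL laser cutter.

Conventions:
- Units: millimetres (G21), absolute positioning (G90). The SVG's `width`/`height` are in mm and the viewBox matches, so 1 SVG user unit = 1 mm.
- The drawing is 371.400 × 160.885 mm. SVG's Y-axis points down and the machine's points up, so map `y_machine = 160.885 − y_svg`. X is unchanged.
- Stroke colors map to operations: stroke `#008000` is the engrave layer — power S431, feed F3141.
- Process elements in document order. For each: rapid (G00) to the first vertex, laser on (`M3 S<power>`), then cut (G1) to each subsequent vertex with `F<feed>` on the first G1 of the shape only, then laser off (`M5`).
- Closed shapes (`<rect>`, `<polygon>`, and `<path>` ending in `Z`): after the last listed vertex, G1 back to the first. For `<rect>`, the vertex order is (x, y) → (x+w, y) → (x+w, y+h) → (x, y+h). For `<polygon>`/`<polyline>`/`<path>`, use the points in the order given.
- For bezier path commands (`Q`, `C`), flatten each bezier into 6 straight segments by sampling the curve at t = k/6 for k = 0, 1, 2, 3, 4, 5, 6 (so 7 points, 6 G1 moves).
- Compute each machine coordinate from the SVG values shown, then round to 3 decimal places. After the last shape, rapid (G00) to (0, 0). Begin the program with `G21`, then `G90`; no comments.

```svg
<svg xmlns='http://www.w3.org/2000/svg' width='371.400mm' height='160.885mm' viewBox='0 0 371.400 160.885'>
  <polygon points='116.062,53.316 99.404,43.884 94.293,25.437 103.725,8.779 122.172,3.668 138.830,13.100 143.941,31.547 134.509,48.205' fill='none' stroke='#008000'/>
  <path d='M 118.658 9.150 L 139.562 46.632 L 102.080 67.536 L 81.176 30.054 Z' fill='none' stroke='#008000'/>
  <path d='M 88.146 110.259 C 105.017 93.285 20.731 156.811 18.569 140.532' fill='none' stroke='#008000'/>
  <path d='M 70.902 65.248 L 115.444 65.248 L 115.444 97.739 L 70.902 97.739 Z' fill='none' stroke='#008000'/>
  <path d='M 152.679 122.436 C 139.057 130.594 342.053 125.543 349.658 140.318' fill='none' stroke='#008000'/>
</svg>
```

viewBox `0 0 371.400 160.885` with mm width/height → 1 unit = 1 mm. Flip: y_m = 160.885 − y_svg.

**Shape 1** — `<polygon>` regular polygon, stroke `#008000` → engrave (S431, F3141). Machine vertices: (116.062,107.569) → (99.404,117.001) → (94.293,135.448) → (103.725,152.106) → (122.172,157.217) → (138.830,147.785) → (143.941,129.338) → (134.509,112.680) → (116.062,107.569). Closed: final G1 returns to the first vertex.

**Shape 2** — `<path>` regular polygon, stroke `#008000` → engrave (S431, F3141). Machine vertices: (118.658,151.735) → (139.562,114.253) → (102.080,93.349) → (81.176,130.831) → (118.658,151.735). Closed: final G1 returns to the first vertex.

**Shape 3** — `<path>` cubic bezier, stroke `#008000` → engrave (S431, F3141). Control points (SVG): P0=(88.146,110.259), P1=(105.017,93.285), P2=(20.731,156.811), P3=(18.569,140.532); sampled at t=k/6. Machine vertices: (88.146,50.626) → (89.000,53.147) → (78.086,46.704) → (60.495,35.750) → (41.317,24.738) → (25.645,18.122) → (18.569,20.353). Open path.

**Shape 4** — `<path>` rectangle, stroke `#008000` → engrave (S431, F3141). Machine vertices: (70.902,95.637) → (115.444,95.637) → (115.444,63.146) → (70.902,63.146) → (70.902,95.637). Closed: final G1 returns to the first vertex.

**Shape 5** — `<path>` cubic bezier, stroke `#008000` → engrave (S431, F3141). Control points (SVG): P0=(152.679,122.436), P1=(139.057,130.594), P2=(342.053,125.543), P3=(349.658,140.318); sampled at t=k/6. Machine vertices: (152.679,38.449) → (162.012,35.318) → (196.003,33.470) → (243.208,31.989) → (292.182,29.957) → (331.480,26.455) → (349.658,20.567). Open path.

G21
G90
G00 X116.062 Y107.569
M3 S431
G1 X99.404 Y117.001 F3141
G1 X94.293 Y135.448
G1 X103.725 Y152.106
G1 X122.172 Y157.217
G1 X138.830 Y147.785
G1 X143.941 Y129.338
G1 X134.509 Y112.680
G1 X116.062 Y107.569
M5
G00 X118.658 Y151.735
M3 S431
G1 X139.562 Y114.253 F3141
G1 X102.080 Y93.349
G1 X81.176 Y130.831
G1 X118.658 Y151.735
M5
G00 X88.146 Y50.626
M3 S431
G1 X89.000 Y53.147 F3141
G1 X78.086 Y46.704
G1 X60.495 Y35.750
G1 X41.317 Y24.738
G1 X25.645 Y18.122
G1 X18.569 Y20.353
M5
G00 X70.902 Y95.637
M3 S431
G1 X115.444 Y95.637 F3141
G1 X115.444 Y63.146
G1 X70.902 Y63.146
G1 X70.902 Y95.637
M5
G00 X152.679 Y38.449
M3 S431
G1 X162.012 Y35.318 F3141
G1 X196.003 Y33.470
G1 X243.208 Y31.989
G1 X292.182 Y29.957
G1 X331.480 Y26.455
G1 X349.658 Y20.567
M5
G00 X0.000 Y0.000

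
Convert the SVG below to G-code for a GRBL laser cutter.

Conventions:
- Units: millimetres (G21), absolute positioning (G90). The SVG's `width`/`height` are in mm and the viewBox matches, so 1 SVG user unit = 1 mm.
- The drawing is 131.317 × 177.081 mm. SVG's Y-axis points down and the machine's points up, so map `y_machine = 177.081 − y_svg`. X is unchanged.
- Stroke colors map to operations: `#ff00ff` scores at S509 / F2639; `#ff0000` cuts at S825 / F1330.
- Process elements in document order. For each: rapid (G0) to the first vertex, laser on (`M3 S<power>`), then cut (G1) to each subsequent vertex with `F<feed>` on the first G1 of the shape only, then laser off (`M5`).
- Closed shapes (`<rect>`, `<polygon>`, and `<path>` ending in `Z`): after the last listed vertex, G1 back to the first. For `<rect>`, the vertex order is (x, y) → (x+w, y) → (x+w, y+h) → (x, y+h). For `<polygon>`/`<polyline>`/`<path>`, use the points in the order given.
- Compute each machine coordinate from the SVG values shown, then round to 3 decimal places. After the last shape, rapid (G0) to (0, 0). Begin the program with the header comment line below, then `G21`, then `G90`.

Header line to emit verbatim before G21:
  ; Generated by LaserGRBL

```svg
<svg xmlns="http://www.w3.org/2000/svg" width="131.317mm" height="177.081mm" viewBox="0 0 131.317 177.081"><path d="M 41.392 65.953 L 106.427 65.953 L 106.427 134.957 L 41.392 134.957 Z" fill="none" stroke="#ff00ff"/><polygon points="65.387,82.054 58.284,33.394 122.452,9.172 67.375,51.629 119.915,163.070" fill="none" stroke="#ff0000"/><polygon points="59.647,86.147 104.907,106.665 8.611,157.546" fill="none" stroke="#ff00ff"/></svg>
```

viewBox `0 0 131.317 177.081` with mm width/height → 1 unit = 1 mm. Flip: y_m = 177.081 − y_svg.

**Shape 1** — `<path>` rectangle, stroke `#ff00ff` → score (S509, F2639). Machine vertices: (41.392,111.128) → (106.427,111.128) → (106.427,42.124) → (41.392,42.124) → (41.392,111.128). Closed: final G1 returns to the first vertex.

**Shape 2** — `<polygon>` closed polygon, stroke `#ff0000` → cut (S825, F1330). Machine vertices: (65.387,95.027) → (58.284,143.687) → (122.452,167.909) → (67.375,125.452) → (119.915,14.011) → (65.387,95.027). Closed: final G1 returns to the first vertex.

**Shape 3** — `<polygon>` closed polygon, stroke `#ff00ff` → score (S509, F2639). Machine vertices: (59.647,90.934) → (104.907,70.416) → (8.611,19.535) → (59.647,90.934). Closed: final G1 returns to the first vertex.

; Generated by LaserGRBL
G21
G90
G0 X41.392 Y111.128
M3 S509
G1 X106.427 Y111.128 F2639
G1 X106.427 Y42.124
G1 X41.392 Y42.124
G1 X41.392 Y111.128
M5
G0 X65.387 Y95.027
M3 S825
G1 X58.284 Y143.687 F1330
G1 X122.452 Y167.909
G1 X67.375 Y125.452
G1 X119.915 Y14.011
G1 X65.387 Y95.027
M5
G0 X59.647 Y90.934
M3 S509
G1 X104.907 Y70.416 F2639
G1 X8.611 Y19.535
G1 X59.647 Y90.934
M5
G0 X0.000 Y0.000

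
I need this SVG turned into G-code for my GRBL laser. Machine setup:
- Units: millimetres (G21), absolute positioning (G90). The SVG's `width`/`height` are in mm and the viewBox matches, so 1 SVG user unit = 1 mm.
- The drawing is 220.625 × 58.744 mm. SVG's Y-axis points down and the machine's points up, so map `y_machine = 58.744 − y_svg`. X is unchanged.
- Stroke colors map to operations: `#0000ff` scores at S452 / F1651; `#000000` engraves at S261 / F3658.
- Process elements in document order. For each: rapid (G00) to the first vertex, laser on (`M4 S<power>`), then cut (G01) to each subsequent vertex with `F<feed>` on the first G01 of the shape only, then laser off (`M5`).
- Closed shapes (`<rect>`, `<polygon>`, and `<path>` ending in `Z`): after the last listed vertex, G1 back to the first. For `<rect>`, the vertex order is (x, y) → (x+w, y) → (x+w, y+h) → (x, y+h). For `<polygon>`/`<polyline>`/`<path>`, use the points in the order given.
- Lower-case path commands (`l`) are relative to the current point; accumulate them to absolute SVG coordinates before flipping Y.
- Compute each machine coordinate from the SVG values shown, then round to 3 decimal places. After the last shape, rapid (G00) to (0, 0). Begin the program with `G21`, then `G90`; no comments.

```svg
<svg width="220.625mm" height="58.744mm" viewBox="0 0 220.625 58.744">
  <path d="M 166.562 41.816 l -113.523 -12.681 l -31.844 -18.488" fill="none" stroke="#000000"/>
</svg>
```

G21
G90
G00 X166.562 Y16.928
M4 S261
G01 X53.039 Y29.609 F3658
G01 X21.195 Y48.097
M5
G00 X0.000 Y0.000

1 u = 1 mm; y_m = 58.744 − y.

[1] `<path>` open polyline, #000000→engrave S261 F3658: (166.562,16.928) → (53.039,29.609) → (21.195,48.097)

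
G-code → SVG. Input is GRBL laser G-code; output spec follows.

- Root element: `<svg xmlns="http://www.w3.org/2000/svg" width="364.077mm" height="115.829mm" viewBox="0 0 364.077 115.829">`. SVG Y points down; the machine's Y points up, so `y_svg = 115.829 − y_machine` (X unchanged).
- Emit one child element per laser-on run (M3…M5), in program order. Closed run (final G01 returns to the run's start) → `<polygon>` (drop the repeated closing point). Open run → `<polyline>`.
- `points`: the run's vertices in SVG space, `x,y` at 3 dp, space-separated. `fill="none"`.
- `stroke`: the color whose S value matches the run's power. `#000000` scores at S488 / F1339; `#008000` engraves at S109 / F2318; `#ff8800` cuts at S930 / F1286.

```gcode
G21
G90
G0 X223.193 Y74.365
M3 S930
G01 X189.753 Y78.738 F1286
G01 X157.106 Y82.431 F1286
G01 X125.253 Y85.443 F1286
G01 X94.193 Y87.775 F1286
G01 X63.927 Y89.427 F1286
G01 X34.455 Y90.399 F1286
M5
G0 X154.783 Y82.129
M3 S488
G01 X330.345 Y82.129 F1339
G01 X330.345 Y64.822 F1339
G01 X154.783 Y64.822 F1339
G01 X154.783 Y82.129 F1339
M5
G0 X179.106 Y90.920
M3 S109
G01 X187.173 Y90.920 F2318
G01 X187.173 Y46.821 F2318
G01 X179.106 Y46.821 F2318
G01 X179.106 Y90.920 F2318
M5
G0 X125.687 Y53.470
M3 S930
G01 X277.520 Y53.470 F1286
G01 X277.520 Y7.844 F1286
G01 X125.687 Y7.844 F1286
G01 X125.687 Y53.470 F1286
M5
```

Each laser-on run becomes one SVG element. Flip Y back into SVG space with y_svg = 115.829 − y_machine.

Run 1: the run's S930 means `#ff8800` (cut). The run is open, so emit a `<polyline>` with points (Y-flipped): 223.193,41.464 189.753,37.091 157.106,33.398 125.253,30.386 94.193,28.054 63.927,26.402 34.455,25.430.

Run 2: S488 ⇒ score layer `#000000`. The run returns to its start, so emit a `<polygon>` with points (Y-flipped): 154.783,33.700 330.345,33.700 330.345,51.007 154.783,51.007.

Run 3: the run's S109 means `#008000` (engrave). The run returns to its start, so emit a `<polygon>` with points (Y-flipped): 179.106,24.909 187.173,24.909 187.173,69.008 179.106,69.008.

Run 4: power S930 maps to stroke `#ff8800` (cut). The run returns to its start, so emit a `<polygon>` with points (Y-flipped): 125.687,62.359 277.520,62.359 277.520,107.985 125.687,107.985.

<svg xmlns="http://www.w3.org/2000/svg" width="364.077mm" height="115.829mm" viewBox="0 0 364.077 115.829">
  <polyline points="223.193,41.464 189.753,37.091 157.106,33.398 125.253,30.386 94.193,28.054 63.927,26.402 34.455,25.430" fill="none" stroke="#ff8800"/>
  <polygon points="154.783,33.700 330.345,33.700 330.345,51.007 154.783,51.007" fill="none" stroke="#000000"/>
  <polygon points="179.106,24.909 187.173,24.909 187.173,69.008 179.106,69.008" fill="none" stroke="#008000"/>
  <polygon points="125.687,62.359 277.520,62.359 277.520,107.985 125.687,107.985" fill="none" stroke="#ff8800"/>
</svg>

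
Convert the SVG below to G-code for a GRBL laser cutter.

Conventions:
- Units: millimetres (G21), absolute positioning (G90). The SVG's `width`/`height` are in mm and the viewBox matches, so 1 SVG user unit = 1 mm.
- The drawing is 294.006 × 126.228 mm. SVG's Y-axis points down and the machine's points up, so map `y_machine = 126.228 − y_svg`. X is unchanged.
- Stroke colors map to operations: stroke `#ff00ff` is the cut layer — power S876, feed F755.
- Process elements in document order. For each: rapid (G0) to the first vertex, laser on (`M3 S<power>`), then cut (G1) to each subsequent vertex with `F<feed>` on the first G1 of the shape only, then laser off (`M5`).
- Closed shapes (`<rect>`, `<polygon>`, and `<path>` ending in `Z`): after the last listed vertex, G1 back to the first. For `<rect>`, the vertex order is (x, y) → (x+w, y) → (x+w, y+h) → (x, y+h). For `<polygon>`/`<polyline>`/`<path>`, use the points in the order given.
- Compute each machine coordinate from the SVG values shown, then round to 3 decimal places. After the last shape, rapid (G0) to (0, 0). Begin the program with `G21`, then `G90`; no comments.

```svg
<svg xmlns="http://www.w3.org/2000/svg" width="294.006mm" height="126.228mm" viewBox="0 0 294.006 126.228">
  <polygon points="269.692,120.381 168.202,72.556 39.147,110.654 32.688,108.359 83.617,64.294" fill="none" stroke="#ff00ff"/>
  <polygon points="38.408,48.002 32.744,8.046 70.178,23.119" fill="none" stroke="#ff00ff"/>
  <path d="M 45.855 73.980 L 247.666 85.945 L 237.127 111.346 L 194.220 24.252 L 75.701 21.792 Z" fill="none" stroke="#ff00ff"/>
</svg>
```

G21
G90
G0 X269.692 Y5.847
M3 S876
G1 X168.202 Y53.672 F755
G1 X39.147 Y15.574
G1 X32.688 Y17.869
G1 X83.617 Y61.934
G1 X269.692 Y5.847
M5
G0 X38.408 Y78.226
M3 S876
G1 X32.744 Y118.182 F755
G1 X70.178 Y103.109
G1 X38.408 Y78.226
M5
G0 X45.855 Y52.248
M3 S876
G1 X247.666 Y40.283 F755
G1 X237.127 Y14.882
G1 X194.220 Y101.976
G1 X75.701 Y104.436
G1 X45.855 Y52.248
M5
G0 X0.000 Y0.000

viewBox `0 0 294.006 126.228` with mm width/height → 1 unit = 1 mm. Flip: y_m = 126.228 − y_svg.

**Shape 1** — `<polygon>` closed polygon, stroke `#ff00ff` → cut (S876, F755). Machine vertices: (269.692,5.847) → (168.202,53.672) → (39.147,15.574) → (32.688,17.869) → (83.617,61.934) → (269.692,5.847). Closed: final G1 returns to the first vertex.

**Shape 2** — `<polygon>` regular polygon, stroke `#ff00ff` → cut (S876, F755). Machine vertices: (38.408,78.226) → (32.744,118.182) → (70.178,103.109) → (38.408,78.226). Closed: final G1 returns to the first vertex.

**Shape 3** — `<path>` closed polygon, stroke `#ff00ff` → cut (S876, F755). Machine vertices: (45.855,52.248) → (247.666,40.283) → (237.127,14.882) → (194.220,101.976) → (75.701,104.436) → (45.855,52.248). Closed: final G1 returns to the first vertex.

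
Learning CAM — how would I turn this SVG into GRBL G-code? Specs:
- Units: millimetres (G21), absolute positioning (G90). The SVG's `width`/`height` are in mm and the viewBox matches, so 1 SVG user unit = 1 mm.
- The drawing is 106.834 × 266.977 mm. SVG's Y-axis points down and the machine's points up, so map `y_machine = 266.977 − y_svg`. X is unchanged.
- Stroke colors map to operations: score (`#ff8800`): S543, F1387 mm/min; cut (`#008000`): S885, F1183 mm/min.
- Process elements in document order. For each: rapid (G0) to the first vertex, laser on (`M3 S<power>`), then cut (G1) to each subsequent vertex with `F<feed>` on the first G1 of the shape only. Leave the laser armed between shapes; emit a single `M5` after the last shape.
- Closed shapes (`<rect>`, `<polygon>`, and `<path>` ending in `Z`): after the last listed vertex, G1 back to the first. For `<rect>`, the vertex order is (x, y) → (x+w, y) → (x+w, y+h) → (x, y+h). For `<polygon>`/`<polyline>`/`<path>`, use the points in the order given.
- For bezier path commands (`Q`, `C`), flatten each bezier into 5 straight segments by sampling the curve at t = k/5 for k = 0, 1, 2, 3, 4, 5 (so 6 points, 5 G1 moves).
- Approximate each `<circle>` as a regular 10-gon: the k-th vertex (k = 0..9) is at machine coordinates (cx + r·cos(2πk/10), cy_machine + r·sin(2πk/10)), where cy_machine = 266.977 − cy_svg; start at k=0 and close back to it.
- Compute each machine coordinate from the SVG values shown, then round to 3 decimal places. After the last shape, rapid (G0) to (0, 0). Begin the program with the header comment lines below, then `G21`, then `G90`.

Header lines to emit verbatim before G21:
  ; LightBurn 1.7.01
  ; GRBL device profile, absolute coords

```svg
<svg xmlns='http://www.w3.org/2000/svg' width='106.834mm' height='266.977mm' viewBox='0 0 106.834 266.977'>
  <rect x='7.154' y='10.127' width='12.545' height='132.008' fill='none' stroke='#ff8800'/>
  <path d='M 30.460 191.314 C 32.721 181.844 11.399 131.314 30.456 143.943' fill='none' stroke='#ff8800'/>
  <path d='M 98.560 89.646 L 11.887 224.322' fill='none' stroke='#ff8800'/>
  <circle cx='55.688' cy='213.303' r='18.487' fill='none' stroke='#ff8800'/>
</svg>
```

1 u = 1 mm; y_m = 266.977 − y.

[1] `<rect>` rectangle, #ff8800→score S543 F1387: (7.154,256.850) → (19.699,256.850) → (19.699,124.842) → (7.154,124.842) → (7.154,256.850) (closed)

[2] `<path>` cubic bezier, #ff8800→score S543 F1387: (30.460,75.663) → (29.498,85.438) → (25.947,100.066) → (22.876,114.542) → (23.356,123.866) → (30.456,123.034)

[3] `<path>` line segment, #ff8800→score S543 F1387: (98.560,177.331) → (11.887,42.655)

[4] `<circle>` circle, #ff8800→score S543 F1387: (74.175,53.674) → (70.644,64.540) → (61.401,71.256) → (49.975,71.256) → (40.732,64.540) → (37.201,53.674) → (40.732,42.808) → (49.975,36.092) → (61.401,36.092) → (70.644,42.808) → (74.175,53.674) (closed)

; LightBurn 1.7.01
; GRBL device profile, absolute coords
G21
G90
G0 X7.154 Y256.850
M3 S543
G1 X19.699 Y256.850 F1387
G1 X19.699 Y124.842
G1 X7.154 Y124.842
G1 X7.154 Y256.850
G0 X30.460 Y75.663
M3 S543
G1 X29.498 Y85.438 F1387
G1 X25.947 Y100.066
G1 X22.876 Y114.542
G1 X23.356 Y123.866
G1 X30.456 Y123.034
G0 X98.560 Y177.331
M3 S543
G1 X11.887 Y42.655 F1387
G0 X74.175 Y53.674
M3 S543
G1 X70.644 Y64.540 F1387
G1 X61.401 Y71.256
G1 X49.975 Y71.256
G1 X40.732 Y64.540
G1 X37.201 Y53.674
G1 X40.732 Y42.808
G1 X49.975 Y36.092
G1 X61.401 Y36.092
G1 X70.644 Y42.808
G1 X74.175 Y53.674
M5
G0 X0.000 Y0.000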